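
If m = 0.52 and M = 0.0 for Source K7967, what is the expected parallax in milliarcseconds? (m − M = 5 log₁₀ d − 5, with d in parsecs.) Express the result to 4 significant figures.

m − M = 0.52 − 0.0 = 0.52.
d = 10^((m−M)/5 + 1) = 10^1.104 = 12.706 pc.
p = 1/d = 1/12.706 = 0.078703 arcsec = 78.703 mas.

78.70 mas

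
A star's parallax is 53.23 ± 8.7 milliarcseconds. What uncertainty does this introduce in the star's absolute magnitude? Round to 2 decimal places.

M = m − 5 log₁₀ d + 5 = m + 5 log₁₀ p + 5, so ∂M/∂p = 5/(p ln 10).
σ_M = (5/ln 10) · (σ_p/p) = 2.1715 × 8.7/53.23 = 2.1715 × 0.16344 = 0.35491.

σ_M = 0.35 mag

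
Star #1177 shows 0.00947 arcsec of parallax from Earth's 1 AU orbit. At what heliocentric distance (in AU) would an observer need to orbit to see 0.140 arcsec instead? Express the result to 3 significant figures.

14.8 AU

Parallax scales linearly with baseline: p ∝ B, so B = p_target / p_Earth × 1 AU.
B = 0.140 / 0.00947 = 14.784 AU.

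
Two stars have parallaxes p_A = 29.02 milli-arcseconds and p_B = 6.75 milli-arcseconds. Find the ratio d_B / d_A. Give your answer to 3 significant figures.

Since d = 1/p, d_B/d_A = p_A/p_B.
= 29.02 / 6.75 = 4.2993.

4.30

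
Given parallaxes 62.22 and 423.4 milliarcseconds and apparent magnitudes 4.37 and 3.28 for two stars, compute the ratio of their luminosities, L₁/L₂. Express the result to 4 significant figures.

L₁/L₂ = 16.97

d₁ = 1/p₁ = 1/0.06222″ = 16.072 pc; d₂ = 1/p₂ = 1/0.4234″ = 2.3618 pc.
M₁ = m₁ − 5 log₁₀ d₁ + 5 = 4.37 − 6.0303 + 5 = 3.3397.
M₂ = 3.28 − 1.8662 + 5 = 6.4138.
L₁/L₂ = 10^(0.4(M₂ − M₁)) = 10^(0.4 × 3.0741) = 10^1.22964 = 16.968.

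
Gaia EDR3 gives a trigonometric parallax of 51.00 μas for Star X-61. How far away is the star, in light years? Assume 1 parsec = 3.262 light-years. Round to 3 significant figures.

p = 51.00 μas = 0.00005100 arcsec.
d = 1/p = 1/0.00005100 = 19608 pc.
In light-years: 19608 × 3.262 = 63961 ly.

64000 light years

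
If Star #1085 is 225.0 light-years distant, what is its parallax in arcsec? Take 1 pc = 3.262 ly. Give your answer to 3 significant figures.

0.0145 arcsec

d = 225.0 ly ÷ 3.262 = 68.976 pc.
p = 1/d = 1/68.976 = 0.014498 arcsec.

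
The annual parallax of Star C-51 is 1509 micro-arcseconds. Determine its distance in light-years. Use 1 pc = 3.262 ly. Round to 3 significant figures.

p = 1509 micro-arcseconds = 0.001509 arcsec.
d = 1/p = 1/0.001509 = 662.69 pc.
In light-years: 662.69 × 3.262 = 2161.7 ly.

2160 light years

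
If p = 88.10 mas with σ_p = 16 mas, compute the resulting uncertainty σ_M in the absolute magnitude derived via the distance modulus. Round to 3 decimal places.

σ_M = 0.394 mag

M = m − 5 log₁₀ d + 5 = m + 5 log₁₀ p + 5, so ∂M/∂p = 5/(p ln 10).
σ_M = (5/ln 10) · (σ_p/p) = 2.1715 × 16/88.10 = 2.1715 × 0.18161 = 0.39437.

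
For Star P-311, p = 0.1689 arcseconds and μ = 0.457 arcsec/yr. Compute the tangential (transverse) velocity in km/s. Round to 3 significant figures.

d = 1/p = 1/0.1689″ = 5.9207 pc.
v_t = 4.74 × μ × d = 4.74 × 0.457 × 5.9207 = 12.825 km/s.

12.8 km/s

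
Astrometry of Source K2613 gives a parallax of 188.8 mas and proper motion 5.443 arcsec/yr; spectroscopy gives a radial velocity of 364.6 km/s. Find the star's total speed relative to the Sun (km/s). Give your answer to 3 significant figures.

d = 1/p = 1/0.1888″ = 5.2966 pc.
v_t = 4.740 μ d = 4.740 × 5.443 × 5.2966 = 136.65 km/s.
v = √(v_r² + v_t²) = √(364.6² + 136.65²) = √151606 = 389.37 km/s.

389 km/s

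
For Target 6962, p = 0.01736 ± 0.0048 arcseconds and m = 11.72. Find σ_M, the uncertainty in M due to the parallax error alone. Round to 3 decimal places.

M = m − 5 log₁₀ d + 5 = m + 5 log₁₀ p + 5, so ∂M/∂p = 5/(p ln 10).
σ_M = (5/ln 10) · (σ_p/p) = 2.1715 × 0.0048/0.01736 = 2.1715 × 0.2765 = 0.60042.

σ_M = 0.600 mag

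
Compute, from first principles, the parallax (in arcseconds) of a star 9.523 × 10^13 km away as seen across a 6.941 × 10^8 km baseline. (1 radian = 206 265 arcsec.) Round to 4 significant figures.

1.503 arcsec

θ ≈ B/d = (6.941 × 10^8) / (9.523 × 10^13) = 7.2887 × 10^-6 rad.
In arcseconds: 7.2887 × 10^-6 × 206265 = 1.5034″.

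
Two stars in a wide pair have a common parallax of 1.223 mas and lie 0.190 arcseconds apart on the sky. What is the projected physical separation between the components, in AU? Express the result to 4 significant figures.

d = 1/p = 1/0.001223″ = 817.66 pc.
At distance d (pc), an angle of θ arcsec spans θ·d AU: s = 0.190 × 817.66 = 155.36 AU.

155.4 AU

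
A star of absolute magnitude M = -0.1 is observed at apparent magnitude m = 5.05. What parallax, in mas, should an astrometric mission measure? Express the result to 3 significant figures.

m − M = 5.05 − (-0.1) = 5.15.
d = 10^((m−M)/5 + 1) = 10^2.030 = 107.15 pc.
p = 1/d = 1/107.15 = 0.0093327 arcsec = 9.3327 mas.

9.33 mas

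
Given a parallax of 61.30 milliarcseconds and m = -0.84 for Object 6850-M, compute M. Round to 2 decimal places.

d = 1/p = 1/0.06130″ = 16.313 pc.
m − M = 5 log₁₀(16.313) − 5 = 6.0627 − 5 = 1.0627.
M = m − (m − M) = -0.84 − 1.0627 = -1.90.

M = -1.90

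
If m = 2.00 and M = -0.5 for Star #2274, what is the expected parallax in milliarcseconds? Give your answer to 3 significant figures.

m − M = 2.00 − (-0.5) = 2.50.
d = 10^((m−M)/5 + 1) = 10^1.500 = 31.623 pc.
p = 1/d = 1/31.623 = 0.031623 arcsec = 31.623 mas.

31.6 mas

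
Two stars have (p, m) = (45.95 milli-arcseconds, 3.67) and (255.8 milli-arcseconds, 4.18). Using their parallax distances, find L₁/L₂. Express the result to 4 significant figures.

d₁ = 1/p₁ = 1/0.04595″ = 21.763 pc; d₂ = 1/p₂ = 1/0.2558″ = 3.9093 pc.
M₁ = m₁ − 5 log₁₀ d₁ + 5 = 3.67 − 6.6886 + 5 = 1.9814.
M₂ = 4.18 − 2.9605 + 5 = 6.2195.
L₁/L₂ = 10^(0.4(M₂ − M₁)) = 10^(0.4 × 4.2381) = 10^1.69524 = 49.572.

L₁/L₂ = 49.57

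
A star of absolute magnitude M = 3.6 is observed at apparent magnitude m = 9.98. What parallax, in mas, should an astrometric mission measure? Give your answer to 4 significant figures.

5.297 mas

m − M = 9.98 − 3.6 = 6.38.
d = 10^((m−M)/5 + 1) = 10^2.276 = 188.8 pc.
p = 1/d = 1/188.8 = 0.0052966 arcsec = 5.2966 mas.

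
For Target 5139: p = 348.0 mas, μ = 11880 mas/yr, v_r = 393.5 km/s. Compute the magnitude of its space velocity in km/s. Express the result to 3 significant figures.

425 km/s

d = 1/p = 1/0.3480″ = 2.8736 pc.
μ = 11880 mas/yr = 11.88 ″/yr.
v_t = 4.740 μ d = 4.740 × 11.88 × 2.8736 = 161.82 km/s.
v = √(v_r² + v_t²) = √(393.5² + 161.82²) = √181028 = 425.47 km/s.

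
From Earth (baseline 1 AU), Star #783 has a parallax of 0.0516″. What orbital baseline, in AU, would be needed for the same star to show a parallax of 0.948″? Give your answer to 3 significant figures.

Parallax scales linearly with baseline: p ∝ B, so B = p_target / p_Earth × 1 AU.
B = 0.948 / 0.0516 = 18.372 AU.

18.4 AU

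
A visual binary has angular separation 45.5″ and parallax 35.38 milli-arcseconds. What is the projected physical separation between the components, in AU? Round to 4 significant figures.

d = 1/p = 1/0.03538″ = 28.265 pc.
At distance d (pc), an angle of θ arcsec spans θ·d AU: s = 45.5 × 28.265 = 1286.1 AU.

1286 AU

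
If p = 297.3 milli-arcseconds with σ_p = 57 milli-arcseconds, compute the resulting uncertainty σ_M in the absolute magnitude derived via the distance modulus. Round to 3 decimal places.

σ_M = 0.416 mag

M = m − 5 log₁₀ d + 5 = m + 5 log₁₀ p + 5, so ∂M/∂p = 5/(p ln 10).
σ_M = (5/ln 10) · (σ_p/p) = 2.1715 × 57/297.3 = 2.1715 × 0.19173 = 0.41634.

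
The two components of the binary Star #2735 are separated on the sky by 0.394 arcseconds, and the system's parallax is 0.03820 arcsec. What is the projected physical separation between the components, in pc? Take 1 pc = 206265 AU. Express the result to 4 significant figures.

d = 1/p = 1/0.03820″ = 26.178 pc.
At distance d (pc), an angle of θ arcsec spans θ·d AU: s = 0.394 × 26.178 = 10.314 AU.
= 10.314 / 206265 = 5.0004 × 10^-5 pc.

5.000 × 10^-5 pc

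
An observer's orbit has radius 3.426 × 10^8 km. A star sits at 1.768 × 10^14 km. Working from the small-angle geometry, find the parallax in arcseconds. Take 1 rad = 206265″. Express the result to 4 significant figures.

0.3997 arcsec

θ ≈ B/d = (3.426 × 10^8) / (1.768 × 10^14) = 1.9378 × 10^-6 rad.
In arcseconds: 1.9378 × 10^-6 × 206265 = 0.3997″.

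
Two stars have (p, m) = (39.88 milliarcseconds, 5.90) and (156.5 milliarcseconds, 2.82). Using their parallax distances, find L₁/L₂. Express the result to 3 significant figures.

d₁ = 1/p₁ = 1/0.03988″ = 25.075 pc; d₂ = 1/p₂ = 1/0.1565″ = 6.3898 pc.
M₁ = m₁ − 5 log₁₀ d₁ + 5 = 5.90 − 6.9962 + 5 = 3.9038.
M₂ = 2.82 − 4.0274 + 5 = 3.7926.
L₁/L₂ = 10^(0.4(M₂ − M₁)) = 10^(0.4 × (-0.1112)) = 10^(-0.04448) = 0.90265.

L₁/L₂ = 0.903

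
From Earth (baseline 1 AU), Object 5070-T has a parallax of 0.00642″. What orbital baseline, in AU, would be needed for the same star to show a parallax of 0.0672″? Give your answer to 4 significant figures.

10.47 AU

Parallax scales linearly with baseline: p ∝ B, so B = p_target / p_Earth × 1 AU.
B = 0.0672 / 0.00642 = 10.467 AU.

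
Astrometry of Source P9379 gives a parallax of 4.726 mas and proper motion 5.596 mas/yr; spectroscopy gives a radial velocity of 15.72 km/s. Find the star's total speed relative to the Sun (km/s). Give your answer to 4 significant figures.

d = 1/p = 1/0.004726″ = 211.6 pc.
μ = 5.596 mas/yr = 0.005596 ″/yr.
v_t = 4.740 μ d = 4.740 × 0.005596 × 211.6 = 5.6127 km/s.
v = √(v_r² + v_t²) = √(15.72² + 5.6127²) = √278.621 = 16.692 km/s.

16.69 km/s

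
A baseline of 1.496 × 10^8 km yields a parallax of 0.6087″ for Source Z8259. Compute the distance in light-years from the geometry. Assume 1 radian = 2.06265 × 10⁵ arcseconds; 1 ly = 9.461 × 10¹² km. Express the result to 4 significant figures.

5.358 ly

θ = 0.6087″ = 0.6087/206265 = 2.9511 × 10^-6 rad.
d = B/θ = (1.496 × 10^8) / (2.9511 × 10^-6) = 5.0693 × 10^13 km = (5.0693 × 10^13) / (9.461 × 10^12) ly = 5.3581 ly.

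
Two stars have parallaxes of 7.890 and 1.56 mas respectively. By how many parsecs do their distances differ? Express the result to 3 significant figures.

514 pc

d_A = 1/0.007890″ = 126.74 pc; d_B = 1/0.001560″ = 641.03 pc.
|d_B − d_A| = |641.03 − 126.74| = 514.29 pc.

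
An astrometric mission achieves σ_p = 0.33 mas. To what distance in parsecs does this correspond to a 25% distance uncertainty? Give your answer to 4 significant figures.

σ_d/d = σ_p/p, so the condition is σ_p/p ≤ 0.25, i.e. p ≥ σ_p/0.25.
p_min = 0.33/0.25 = 1.32 mas = 0.00132 arcsec.
d_max = 1/p_min = 1/0.00132 = 757.58 pc.

757.6 pc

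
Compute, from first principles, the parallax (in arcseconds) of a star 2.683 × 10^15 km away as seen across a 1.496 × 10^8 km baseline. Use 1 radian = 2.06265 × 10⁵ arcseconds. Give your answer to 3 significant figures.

θ ≈ B/d = (1.496 × 10^8) / (2.683 × 10^15) = 5.5758 × 10^-8 rad.
In arcseconds: 5.5758 × 10^-8 × 206265 = 0.011501″.

0.0115 arcsec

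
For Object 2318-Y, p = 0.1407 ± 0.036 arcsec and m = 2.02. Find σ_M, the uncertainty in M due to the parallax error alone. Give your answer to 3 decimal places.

σ_M = 0.556 mag

M = m − 5 log₁₀ d + 5 = m + 5 log₁₀ p + 5, so ∂M/∂p = 5/(p ln 10).
σ_M = (5/ln 10) · (σ_p/p) = 2.1715 × 0.036/0.1407 = 2.1715 × 0.25586 = 0.5556.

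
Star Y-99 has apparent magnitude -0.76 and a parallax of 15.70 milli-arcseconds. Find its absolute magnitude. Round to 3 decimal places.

d = 1/p = 1/0.01570″ = 63.694 pc.
m − M = 5 log₁₀(63.694) − 5 = 9.0205 − 5 = 4.0205.
M = m − (m − M) = -0.76 − 4.0205 = -4.781.

M = -4.781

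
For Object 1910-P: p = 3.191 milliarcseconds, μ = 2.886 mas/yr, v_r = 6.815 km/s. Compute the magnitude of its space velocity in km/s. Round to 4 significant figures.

8.051 km/s

d = 1/p = 1/0.003191″ = 313.38 pc.
μ = 2.886 mas/yr = 0.002886 ″/yr.
v_t = 4.740 μ d = 4.740 × 0.002886 × 313.38 = 4.2869 km/s.
v = √(v_r² + v_t²) = √(6.815² + 4.2869²) = √64.8217 = 8.0512 km/s.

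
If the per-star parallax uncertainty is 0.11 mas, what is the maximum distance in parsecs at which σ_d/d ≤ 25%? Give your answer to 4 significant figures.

2273 pc

σ_d/d = σ_p/p, so the condition is σ_p/p ≤ 0.25, i.e. p ≥ σ_p/0.25.
p_min = 0.11/0.25 = 0.44 mas = 0.00044 arcsec.
d_max = 1/p_min = 1/0.00044 = 2272.7 pc.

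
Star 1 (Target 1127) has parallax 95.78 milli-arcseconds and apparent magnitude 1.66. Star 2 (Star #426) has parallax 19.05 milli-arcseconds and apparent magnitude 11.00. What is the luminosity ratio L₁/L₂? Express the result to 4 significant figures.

d₁ = 1/p₁ = 1/0.09578″ = 10.441 pc; d₂ = 1/p₂ = 1/0.01905″ = 52.493 pc.
M₁ = m₁ − 5 log₁₀ d₁ + 5 = 1.66 − 5.0937 + 5 = 1.5663.
M₂ = 11.00 − 8.6005 + 5 = 7.3995.
L₁/L₂ = 10^(0.4(M₂ − M₁)) = 10^(0.4 × 5.8332) = 10^2.33328 = 215.42.

L₁/L₂ = 215.4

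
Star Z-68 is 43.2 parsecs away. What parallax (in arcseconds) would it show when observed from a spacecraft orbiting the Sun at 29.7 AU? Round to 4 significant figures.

0.6875 arcsec

p (arcsec) = B (AU) / d (pc).
p = 29.7 / 43.2 = 0.6875 arcsec.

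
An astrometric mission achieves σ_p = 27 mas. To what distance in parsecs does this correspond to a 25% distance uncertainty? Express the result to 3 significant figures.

σ_d/d = σ_p/p, so the condition is σ_p/p ≤ 0.25, i.e. p ≥ σ_p/0.25.
p_min = 27/0.25 = 108 mas = 0.108 arcsec.
d_max = 1/p_min = 1/0.108 = 9.2593 pc.

9.26 pc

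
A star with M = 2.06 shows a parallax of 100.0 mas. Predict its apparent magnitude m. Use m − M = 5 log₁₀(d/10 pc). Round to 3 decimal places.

m = 2.060

d = 1/p = 1/0.1000″ = 10 pc.
m − M = 5 log₁₀ d − 5 = 5 log₁₀(10) − 5 = 5.0000 − 5 = 0.0000.
m = M + (m − M) = 2.06 + 0.0000 = 2.060.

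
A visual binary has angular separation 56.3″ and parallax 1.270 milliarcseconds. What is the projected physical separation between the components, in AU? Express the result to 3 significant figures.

d = 1/p = 1/0.001270″ = 787.4 pc.
At distance d (pc), an angle of θ arcsec spans θ·d AU: s = 56.3 × 787.4 = 44331 AU.

44300 AU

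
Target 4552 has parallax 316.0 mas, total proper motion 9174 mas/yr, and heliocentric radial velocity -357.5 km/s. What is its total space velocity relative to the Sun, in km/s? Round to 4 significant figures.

383.1 km/s

d = 1/p = 1/0.3160″ = 3.1646 pc.
μ = 9174 mas/yr = 9.174 ″/yr.
v_t = 4.740 μ d = 4.740 × 9.174 × 3.1646 = 137.61 km/s.
v = √(v_r² + v_t²) = √((-357.5)² + 137.61²) = √146743 = 383.07 km/s.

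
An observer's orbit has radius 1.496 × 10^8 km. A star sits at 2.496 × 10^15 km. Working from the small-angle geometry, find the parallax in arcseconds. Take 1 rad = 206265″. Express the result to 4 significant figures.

0.01236 arcsec

θ ≈ B/d = (1.496 × 10^8) / (2.496 × 10^15) = 5.9936 × 10^-8 rad.
In arcseconds: 5.9936 × 10^-8 × 206265 = 0.012363″.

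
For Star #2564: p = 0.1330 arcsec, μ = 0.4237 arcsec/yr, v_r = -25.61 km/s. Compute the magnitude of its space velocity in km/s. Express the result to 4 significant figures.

29.73 km/s

d = 1/p = 1/0.1330″ = 7.5188 pc.
v_t = 4.740 μ d = 4.740 × 0.4237 × 7.5188 = 15.1 km/s.
v = √(v_r² + v_t²) = √((-25.61)² + 15.1²) = √883.882 = 29.73 km/s.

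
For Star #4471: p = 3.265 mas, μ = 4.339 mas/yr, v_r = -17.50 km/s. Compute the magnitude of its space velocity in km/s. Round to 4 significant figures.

d = 1/p = 1/0.003265″ = 306.28 pc.
μ = 4.339 mas/yr = 0.004339 ″/yr.
v_t = 4.740 μ d = 4.740 × 0.004339 × 306.28 = 6.2992 km/s.
v = √(v_r² + v_t²) = √((-17.50)² + 6.2992²) = √345.93 = 18.599 km/s.

18.60 km/s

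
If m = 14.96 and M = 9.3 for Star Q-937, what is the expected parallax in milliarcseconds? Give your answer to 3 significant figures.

m − M = 14.96 − 9.3 = 5.66.
d = 10^((m−M)/5 + 1) = 10^2.132 = 135.52 pc.
p = 1/d = 1/135.52 = 0.007379 arcsec = 7.379 mas.

7.38 mas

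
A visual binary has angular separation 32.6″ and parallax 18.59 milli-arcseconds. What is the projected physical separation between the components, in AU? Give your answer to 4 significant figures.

d = 1/p = 1/0.01859″ = 53.792 pc.
At distance d (pc), an angle of θ arcsec spans θ·d AU: s = 32.6 × 53.792 = 1753.6 AU.

1754 AU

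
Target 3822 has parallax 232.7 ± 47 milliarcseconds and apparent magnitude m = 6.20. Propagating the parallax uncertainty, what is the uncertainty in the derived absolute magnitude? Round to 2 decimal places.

σ_M = 0.44 mag

M = m − 5 log₁₀ d + 5 = m + 5 log₁₀ p + 5, so ∂M/∂p = 5/(p ln 10).
σ_M = (5/ln 10) · (σ_p/p) = 2.1715 × 47/232.7 = 2.1715 × 0.20198 = 0.4386.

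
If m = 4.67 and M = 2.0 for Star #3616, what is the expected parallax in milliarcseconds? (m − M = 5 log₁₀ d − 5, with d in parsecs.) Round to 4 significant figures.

29.24 mas

m − M = 4.67 − 2.0 = 2.67.
d = 10^((m−M)/5 + 1) = 10^1.534 = 34.198 pc.
p = 1/d = 1/34.198 = 0.029241 arcsec = 29.241 mas.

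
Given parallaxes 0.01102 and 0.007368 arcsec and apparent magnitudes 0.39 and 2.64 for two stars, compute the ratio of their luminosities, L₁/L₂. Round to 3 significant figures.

L₁/L₂ = 3.55

d₁ = 1/p₁ = 1/0.01102″ = 90.744 pc; d₂ = 1/p₂ = 1/0.007368″ = 135.72 pc.
M₁ = m₁ − 5 log₁₀ d₁ + 5 = 0.39 − 9.7891 + 5 = -4.3991.
M₂ = 2.64 − 10.6632 + 5 = -3.0232.
L₁/L₂ = 10^(0.4(M₂ − M₁)) = 10^(0.4 × 1.3759) = 10^0.55036 = 3.5511.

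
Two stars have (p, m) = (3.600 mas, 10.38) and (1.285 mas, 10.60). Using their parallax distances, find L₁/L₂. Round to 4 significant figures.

L₁/L₂ = 0.1560

d₁ = 1/p₁ = 1/0.003600″ = 277.78 pc; d₂ = 1/p₂ = 1/0.001285″ = 778.21 pc.
M₁ = m₁ − 5 log₁₀ d₁ + 5 = 10.38 − 12.2185 + 5 = 3.1615.
M₂ = 10.60 − 14.4555 + 5 = 1.1445.
L₁/L₂ = 10^(0.4(M₂ − M₁)) = 10^(0.4 × (-2.0170)) = 10^(-0.80680) = 0.15603.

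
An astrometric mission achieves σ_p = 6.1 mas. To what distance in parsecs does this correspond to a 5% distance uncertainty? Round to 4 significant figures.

8.197 pc

σ_d/d = σ_p/p, so the condition is σ_p/p ≤ 0.05, i.e. p ≥ σ_p/0.05.
p_min = 6.1/0.05 = 122 mas = 0.122 arcsec.
d_max = 1/p_min = 1/0.122 = 8.1967 pc.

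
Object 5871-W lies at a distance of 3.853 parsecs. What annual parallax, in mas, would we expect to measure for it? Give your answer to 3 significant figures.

260 mas

p = 1/d = 1/3.853 = 0.25954 arcsec.
= 0.25954 × 1000 = 259.54 mas.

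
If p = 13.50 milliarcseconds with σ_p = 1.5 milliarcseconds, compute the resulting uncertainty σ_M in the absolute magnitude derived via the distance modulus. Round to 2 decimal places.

σ_M = 0.24 mag

M = m − 5 log₁₀ d + 5 = m + 5 log₁₀ p + 5, so ∂M/∂p = 5/(p ln 10).
σ_M = (5/ln 10) · (σ_p/p) = 2.1715 × 1.5/13.50 = 2.1715 × 0.11111 = 0.24128.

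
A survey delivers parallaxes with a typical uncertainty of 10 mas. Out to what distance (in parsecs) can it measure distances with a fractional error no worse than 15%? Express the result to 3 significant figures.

15.0 pc

σ_d/d = σ_p/p, so the condition is σ_p/p ≤ 0.15, i.e. p ≥ σ_p/0.15.
p_min = 10/0.15 = 66.667 mas = 0.066667 arcsec.
d_max = 1/p_min = 1/0.066667 = 15 pc.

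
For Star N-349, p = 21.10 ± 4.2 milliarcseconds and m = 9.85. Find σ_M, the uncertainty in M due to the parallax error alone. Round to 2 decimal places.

M = m − 5 log₁₀ d + 5 = m + 5 log₁₀ p + 5, so ∂M/∂p = 5/(p ln 10).
σ_M = (5/ln 10) · (σ_p/p) = 2.1715 × 4.2/21.10 = 2.1715 × 0.19905 = 0.43224.

σ_M = 0.43 mag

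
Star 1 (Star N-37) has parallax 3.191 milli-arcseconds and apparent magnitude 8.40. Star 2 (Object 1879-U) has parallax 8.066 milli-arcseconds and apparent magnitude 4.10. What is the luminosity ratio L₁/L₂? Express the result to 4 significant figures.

d₁ = 1/p₁ = 1/0.003191″ = 313.38 pc; d₂ = 1/p₂ = 1/0.008066″ = 123.98 pc.
M₁ = m₁ − 5 log₁₀ d₁ + 5 = 8.40 − 12.4804 + 5 = 0.9196.
M₂ = 4.10 − 10.4668 + 5 = -1.3668.
L₁/L₂ = 10^(0.4(M₂ − M₁)) = 10^(0.4 × (-2.2864)) = 10^(-0.91456) = 0.12174.

L₁/L₂ = 0.1217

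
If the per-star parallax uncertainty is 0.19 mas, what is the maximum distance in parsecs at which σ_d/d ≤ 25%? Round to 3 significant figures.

σ_d/d = σ_p/p, so the condition is σ_p/p ≤ 0.25, i.e. p ≥ σ_p/0.25.
p_min = 0.19/0.25 = 0.76 mas = 0.00076 arcsec.
d_max = 1/p_min = 1/0.00076 = 1315.8 pc.

1320 pc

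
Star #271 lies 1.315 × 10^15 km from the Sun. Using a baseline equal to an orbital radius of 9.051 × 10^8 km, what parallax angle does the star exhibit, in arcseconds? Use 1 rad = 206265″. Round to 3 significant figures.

0.142 arcsec

θ ≈ B/d = (9.051 × 10^8) / (1.315 × 10^15) = 6.8829 × 10^-7 rad.
In arcseconds: 6.8829 × 10^-7 × 206265 = 0.14197″.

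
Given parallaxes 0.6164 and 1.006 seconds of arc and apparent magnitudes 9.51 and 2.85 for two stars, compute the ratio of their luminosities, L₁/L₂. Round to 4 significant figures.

L₁/L₂ = 0.005774

d₁ = 1/p₁ = 1/0.6164″ = 1.6223 pc; d₂ = 1/p₂ = 1/1.006″ = 0.99404 pc.
M₁ = m₁ − 5 log₁₀ d₁ + 5 = 9.51 − 1.0507 + 5 = 13.4593.
M₂ = 2.85 − (-0.0130) + 5 = 7.8630.
L₁/L₂ = 10^(0.4(M₂ − M₁)) = 10^(0.4 × (-5.5963)) = 10^(-2.23852) = 0.005774.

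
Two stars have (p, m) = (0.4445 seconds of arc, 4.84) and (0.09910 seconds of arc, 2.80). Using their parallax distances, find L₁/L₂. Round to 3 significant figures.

d₁ = 1/p₁ = 1/0.4445″ = 2.2497 pc; d₂ = 1/p₂ = 1/0.09910″ = 10.091 pc.
M₁ = m₁ − 5 log₁₀ d₁ + 5 = 4.84 − 1.7606 + 5 = 8.0794.
M₂ = 2.80 − 5.0197 + 5 = 2.7803.
L₁/L₂ = 10^(0.4(M₂ − M₁)) = 10^(0.4 × (-5.2991)) = 10^(-2.11964) = 0.0075921.

L₁/L₂ = 0.00759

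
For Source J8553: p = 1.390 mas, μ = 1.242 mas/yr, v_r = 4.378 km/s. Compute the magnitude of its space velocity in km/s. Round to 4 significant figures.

6.091 km/s

d = 1/p = 1/0.001390″ = 719.42 pc.
μ = 1.242 mas/yr = 0.001242 ″/yr.
v_t = 4.740 μ d = 4.740 × 0.001242 × 719.42 = 4.2353 km/s.
v = √(v_r² + v_t²) = √(4.378² + 4.2353²) = √37.1047 = 6.0914 km/s.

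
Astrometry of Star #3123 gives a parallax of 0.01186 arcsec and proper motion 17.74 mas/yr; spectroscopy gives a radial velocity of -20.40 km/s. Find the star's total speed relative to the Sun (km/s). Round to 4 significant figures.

21.60 km/s

d = 1/p = 1/0.01186″ = 84.317 pc.
μ = 17.74 mas/yr = 0.01774 ″/yr.
v_t = 4.740 μ d = 4.740 × 0.01774 × 84.317 = 7.09 km/s.
v = √(v_r² + v_t²) = √((-20.40)² + 7.09²) = √466.428 = 21.597 km/s.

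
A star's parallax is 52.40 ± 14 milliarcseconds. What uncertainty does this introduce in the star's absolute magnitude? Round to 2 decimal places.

σ_M = 0.58 mag

M = m − 5 log₁₀ d + 5 = m + 5 log₁₀ p + 5, so ∂M/∂p = 5/(p ln 10).
σ_M = (5/ln 10) · (σ_p/p) = 2.1715 × 14/52.40 = 2.1715 × 0.26718 = 0.58018.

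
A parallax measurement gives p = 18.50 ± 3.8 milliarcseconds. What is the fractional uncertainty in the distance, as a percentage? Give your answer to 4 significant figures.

For d = 1/p, |σ_d/d| = |σ_p/p|.
σ_p/p = 3.8 / 18.50 = 0.20541 = 20.541%.

20.54%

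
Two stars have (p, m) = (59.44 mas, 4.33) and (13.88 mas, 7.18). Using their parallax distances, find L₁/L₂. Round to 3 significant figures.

d₁ = 1/p₁ = 1/0.05944″ = 16.824 pc; d₂ = 1/p₂ = 1/0.01388″ = 72.046 pc.
M₁ = m₁ − 5 log₁₀ d₁ + 5 = 4.33 − 6.1296 + 5 = 3.2004.
M₂ = 7.18 − 9.2880 + 5 = 2.8920.
L₁/L₂ = 10^(0.4(M₂ − M₁)) = 10^(0.4 × (-0.3084)) = 10^(-0.12336) = 0.75273.

L₁/L₂ = 0.753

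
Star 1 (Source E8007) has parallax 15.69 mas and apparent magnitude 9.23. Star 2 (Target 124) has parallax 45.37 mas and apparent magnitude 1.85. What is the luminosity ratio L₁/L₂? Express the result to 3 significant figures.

d₁ = 1/p₁ = 1/0.01569″ = 63.735 pc; d₂ = 1/p₂ = 1/0.04537″ = 22.041 pc.
M₁ = m₁ − 5 log₁₀ d₁ + 5 = 9.23 − 9.0219 + 5 = 5.2081.
M₂ = 1.85 − 6.7162 + 5 = 0.1338.
L₁/L₂ = 10^(0.4(M₂ − M₁)) = 10^(0.4 × (-5.0743)) = 10^(-2.02972) = 0.0093386.

L₁/L₂ = 0.00934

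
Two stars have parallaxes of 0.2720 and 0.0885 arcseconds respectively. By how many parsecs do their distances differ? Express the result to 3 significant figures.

d_A = 1/0.2720″ = 3.6765 pc; d_B = 1/0.08850″ = 11.299 pc.
|d_B − d_A| = |11.299 − 3.6765| = 7.6225 pc.

7.62 pc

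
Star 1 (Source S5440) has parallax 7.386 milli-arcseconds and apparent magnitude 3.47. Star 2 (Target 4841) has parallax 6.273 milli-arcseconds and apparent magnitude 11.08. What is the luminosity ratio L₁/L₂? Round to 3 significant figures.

d₁ = 1/p₁ = 1/0.007386″ = 135.39 pc; d₂ = 1/p₂ = 1/0.006273″ = 159.41 pc.
M₁ = m₁ − 5 log₁₀ d₁ + 5 = 3.47 − 10.6579 + 5 = -2.1879.
M₂ = 11.08 − 11.0126 + 5 = 5.0674.
L₁/L₂ = 10^(0.4(M₂ − M₁)) = 10^(0.4 × 7.2553) = 10^2.90212 = 798.22.

L₁/L₂ = 798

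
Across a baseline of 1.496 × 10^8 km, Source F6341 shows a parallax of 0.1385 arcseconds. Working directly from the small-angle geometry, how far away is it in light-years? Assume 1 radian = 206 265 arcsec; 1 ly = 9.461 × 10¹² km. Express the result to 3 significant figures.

θ = 0.1385″ = 0.1385/206265 = 6.7147 × 10^-7 rad.
d = B/θ = (1.496 × 10^8) / (6.7147 × 10^-7) = 2.2279 × 10^14 km = (2.2279 × 10^14) / (9.461 × 10^12) ly = 23.548 ly.

23.5 ly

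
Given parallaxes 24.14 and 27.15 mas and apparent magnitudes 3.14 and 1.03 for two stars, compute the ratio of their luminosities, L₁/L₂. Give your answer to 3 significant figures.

L₁/L₂ = 0.181

d₁ = 1/p₁ = 1/0.02414″ = 41.425 pc; d₂ = 1/p₂ = 1/0.02715″ = 36.832 pc.
M₁ = m₁ − 5 log₁₀ d₁ + 5 = 3.14 − 8.0863 + 5 = 0.0537.
M₂ = 1.03 − 7.8311 + 5 = -1.8011.
L₁/L₂ = 10^(0.4(M₂ − M₁)) = 10^(0.4 × (-1.8548)) = 10^(-0.74192) = 0.18117.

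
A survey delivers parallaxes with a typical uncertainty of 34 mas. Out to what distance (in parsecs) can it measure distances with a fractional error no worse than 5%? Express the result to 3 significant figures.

σ_d/d = σ_p/p, so the condition is σ_p/p ≤ 0.05, i.e. p ≥ σ_p/0.05.
p_min = 34/0.05 = 680 mas = 0.68 arcsec.
d_max = 1/p_min = 1/0.68 = 1.4706 pc.

1.47 pc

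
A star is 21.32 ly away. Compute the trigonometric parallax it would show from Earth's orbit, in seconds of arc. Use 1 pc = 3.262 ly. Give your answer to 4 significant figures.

d = 21.32 ly ÷ 3.262 = 6.5359 pc.
p = 1/d = 1/6.5359 = 0.153 arcsec.

0.1530 arcsec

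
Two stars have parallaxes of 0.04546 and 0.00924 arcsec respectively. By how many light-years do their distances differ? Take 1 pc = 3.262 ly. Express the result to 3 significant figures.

d_A = 1/0.04546″ = 21.997 pc; d_B = 1/0.009240″ = 108.23 pc.
|d_B − d_A| = |108.23 − 21.997| = 86.233 pc = 86.233 × 3.262 ly = 281.29 ly.

281 ly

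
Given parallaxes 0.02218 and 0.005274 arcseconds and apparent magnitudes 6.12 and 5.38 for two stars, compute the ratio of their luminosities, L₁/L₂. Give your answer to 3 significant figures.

L₁/L₂ = 0.0286

d₁ = 1/p₁ = 1/0.02218″ = 45.086 pc; d₂ = 1/p₂ = 1/0.005274″ = 189.61 pc.
M₁ = m₁ − 5 log₁₀ d₁ + 5 = 6.12 − 8.2702 + 5 = 2.8498.
M₂ = 5.38 − 11.3893 + 5 = -1.0093.
L₁/L₂ = 10^(0.4(M₂ − M₁)) = 10^(0.4 × (-3.8591)) = 10^(-1.54364) = 0.0286.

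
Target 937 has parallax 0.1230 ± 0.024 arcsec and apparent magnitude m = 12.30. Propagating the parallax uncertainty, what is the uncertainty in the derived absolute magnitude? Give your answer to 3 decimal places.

M = m − 5 log₁₀ d + 5 = m + 5 log₁₀ p + 5, so ∂M/∂p = 5/(p ln 10).
σ_M = (5/ln 10) · (σ_p/p) = 2.1715 × 0.024/0.1230 = 2.1715 × 0.19512 = 0.4237.

σ_M = 0.424 mag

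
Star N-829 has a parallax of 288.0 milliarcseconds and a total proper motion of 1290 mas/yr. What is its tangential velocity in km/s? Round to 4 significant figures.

21.23 km/s

d = 1/p = 1/0.2880″ = 3.4722 pc.
μ = 1290 mas/yr = 1.29 ″/yr.
v_t = 4.74 × μ × d = 4.74 × 1.29 × 3.4722 = 21.231 km/s.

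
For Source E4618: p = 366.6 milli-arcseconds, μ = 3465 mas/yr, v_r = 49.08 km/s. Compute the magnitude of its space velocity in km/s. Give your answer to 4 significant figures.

66.45 km/s

d = 1/p = 1/0.3666″ = 2.7278 pc.
μ = 3465 mas/yr = 3.465 ″/yr.
v_t = 4.740 μ d = 4.740 × 3.465 × 2.7278 = 44.802 km/s.
v = √(v_r² + v_t²) = √(49.08² + 44.802²) = √4416.07 = 66.454 km/s.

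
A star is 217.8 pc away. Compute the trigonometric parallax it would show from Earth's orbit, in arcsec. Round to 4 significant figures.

0.004591 arcsec

p = 1/d = 1/217.8 = 0.0045914 arcsec.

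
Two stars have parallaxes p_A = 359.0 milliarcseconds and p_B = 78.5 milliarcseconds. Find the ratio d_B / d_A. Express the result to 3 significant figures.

Since d = 1/p, d_B/d_A = p_A/p_B.
= 359.0 / 78.5 = 4.5732.

4.57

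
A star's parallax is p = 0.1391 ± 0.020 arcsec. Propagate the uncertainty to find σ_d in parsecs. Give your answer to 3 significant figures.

1.03 pc

d = 1/p, so σ_d = σ_p / p².
σ_d = 0.0200 / (0.1391)² = 0.0200 / 0.019349 = 1.0336 pc.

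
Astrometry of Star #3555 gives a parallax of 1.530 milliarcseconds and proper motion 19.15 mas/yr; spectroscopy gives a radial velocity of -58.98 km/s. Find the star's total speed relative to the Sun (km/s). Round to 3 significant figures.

83.7 km/s

d = 1/p = 1/0.001530″ = 653.59 pc.
μ = 19.15 mas/yr = 0.01915 ″/yr.
v_t = 4.740 μ d = 4.740 × 0.01915 × 653.59 = 59.327 km/s.
v = √(v_r² + v_t²) = √((-58.98)² + 59.327²) = √6998.33 = 83.656 km/s.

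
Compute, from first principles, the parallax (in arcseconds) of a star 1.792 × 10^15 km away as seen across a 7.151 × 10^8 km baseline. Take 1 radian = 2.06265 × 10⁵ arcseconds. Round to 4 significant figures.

0.08231 arcsec

θ ≈ B/d = (7.151 × 10^8) / (1.792 × 10^15) = 3.9905 × 10^-7 rad.
In arcseconds: 3.9905 × 10^-7 × 206265 = 0.08231″.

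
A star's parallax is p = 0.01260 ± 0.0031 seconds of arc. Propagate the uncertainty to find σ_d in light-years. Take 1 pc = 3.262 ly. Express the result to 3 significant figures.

d = 1/p, so σ_d = σ_p / p².
σ_d = 0.00310 / (0.01260)² = 0.00310 / 0.00015876 = 19.526 pc = 19.526 × 3.262 ly = 63.694 ly.

63.7 ly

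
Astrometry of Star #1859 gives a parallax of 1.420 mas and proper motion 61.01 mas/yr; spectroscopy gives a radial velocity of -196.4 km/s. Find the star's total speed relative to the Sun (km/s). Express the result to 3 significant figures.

283 km/s

d = 1/p = 1/0.001420″ = 704.23 pc.
μ = 61.01 mas/yr = 0.06101 ″/yr.
v_t = 4.740 μ d = 4.740 × 0.06101 × 704.23 = 203.65 km/s.
v = √(v_r² + v_t²) = √((-196.4)² + 203.65²) = √80046.3 = 282.92 km/s.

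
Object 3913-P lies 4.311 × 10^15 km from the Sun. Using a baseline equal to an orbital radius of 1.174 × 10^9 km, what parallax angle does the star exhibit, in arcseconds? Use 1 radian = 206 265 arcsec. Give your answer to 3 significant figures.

θ ≈ B/d = (1.174 × 10^9) / (4.311 × 10^15) = 2.7233 × 10^-7 rad.
In arcseconds: 2.7233 × 10^-7 × 206265 = 0.056172″.

0.0562 arcsec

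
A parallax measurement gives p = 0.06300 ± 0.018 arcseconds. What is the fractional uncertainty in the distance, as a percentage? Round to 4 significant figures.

28.57%

For d = 1/p, |σ_d/d| = |σ_p/p|.
σ_p/p = 0.018 / 0.06300 = 0.28571 = 28.571%.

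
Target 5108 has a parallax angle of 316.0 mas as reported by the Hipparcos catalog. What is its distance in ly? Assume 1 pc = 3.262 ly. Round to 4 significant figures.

p = 316.0 mas = 0.3160 arcsec.
d = 1/p = 1/0.3160 = 3.1646 pc.
In light-years: 3.1646 × 3.262 = 10.323 ly.

10.32 ly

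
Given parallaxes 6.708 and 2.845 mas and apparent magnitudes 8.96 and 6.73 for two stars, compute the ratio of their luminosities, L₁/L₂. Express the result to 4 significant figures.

d₁ = 1/p₁ = 1/0.006708″ = 149.08 pc; d₂ = 1/p₂ = 1/0.002845″ = 351.49 pc.
M₁ = m₁ − 5 log₁₀ d₁ + 5 = 8.96 − 10.8671 + 5 = 3.0929.
M₂ = 6.73 − 12.7296 + 5 = -0.9996.
L₁/L₂ = 10^(0.4(M₂ − M₁)) = 10^(0.4 × (-4.0925)) = 10^(-1.63700) = 0.023067.

L₁/L₂ = 0.02307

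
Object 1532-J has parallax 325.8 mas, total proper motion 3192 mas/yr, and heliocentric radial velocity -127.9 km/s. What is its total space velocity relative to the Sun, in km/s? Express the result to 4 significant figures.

136.1 km/s

d = 1/p = 1/0.3258″ = 3.0694 pc.
μ = 3192 mas/yr = 3.192 ″/yr.
v_t = 4.740 μ d = 4.740 × 3.192 × 3.0694 = 46.44 km/s.
v = √(v_r² + v_t²) = √((-127.9)² + 46.44²) = √18515.1 = 136.07 km/s.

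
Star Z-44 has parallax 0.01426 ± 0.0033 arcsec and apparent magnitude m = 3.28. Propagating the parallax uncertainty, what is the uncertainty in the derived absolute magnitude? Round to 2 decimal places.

M = m − 5 log₁₀ d + 5 = m + 5 log₁₀ p + 5, so ∂M/∂p = 5/(p ln 10).
σ_M = (5/ln 10) · (σ_p/p) = 2.1715 × 0.0033/0.01426 = 2.1715 × 0.23142 = 0.50253.

σ_M = 0.50 mag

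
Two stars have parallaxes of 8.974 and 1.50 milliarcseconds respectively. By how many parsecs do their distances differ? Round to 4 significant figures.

555.2 pc

d_A = 1/0.008974″ = 111.43 pc; d_B = 1/0.001500″ = 666.67 pc.
|d_B − d_A| = |666.67 − 111.43| = 555.24 pc.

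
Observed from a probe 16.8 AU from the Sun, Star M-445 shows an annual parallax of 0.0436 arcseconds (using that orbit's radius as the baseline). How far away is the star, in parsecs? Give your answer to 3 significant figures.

385 pc

With baseline B (in AU) and parallax p (in arcsec), d = B/p parsecs.
d = 16.8 / 0.0436 = 385.32 pc.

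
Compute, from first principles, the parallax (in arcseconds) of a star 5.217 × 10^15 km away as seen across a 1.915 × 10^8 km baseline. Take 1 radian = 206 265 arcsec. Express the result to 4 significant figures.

θ ≈ B/d = (1.915 × 10^8) / (5.217 × 10^15) = 3.6707 × 10^-8 rad.
In arcseconds: 3.6707 × 10^-8 × 206265 = 0.0075714″.

0.007571 arcsec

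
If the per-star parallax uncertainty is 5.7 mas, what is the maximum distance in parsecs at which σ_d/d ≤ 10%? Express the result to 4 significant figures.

σ_d/d = σ_p/p, so the condition is σ_p/p ≤ 0.10, i.e. p ≥ σ_p/0.10.
p_min = 5.7/0.10 = 57 mas = 0.057 arcsec.
d_max = 1/p_min = 1/0.057 = 17.544 pc.

17.54 pc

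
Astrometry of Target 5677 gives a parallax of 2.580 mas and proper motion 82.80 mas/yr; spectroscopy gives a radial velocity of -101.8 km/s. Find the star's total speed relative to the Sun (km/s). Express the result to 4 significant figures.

183.0 km/s

d = 1/p = 1/0.002580″ = 387.6 pc.
μ = 82.80 mas/yr = 0.08280 ″/yr.
v_t = 4.740 μ d = 4.740 × 0.08280 × 387.6 = 152.12 km/s.
v = √(v_r² + v_t²) = √((-101.8)² + 152.12²) = √33503.7 = 183.04 km/s.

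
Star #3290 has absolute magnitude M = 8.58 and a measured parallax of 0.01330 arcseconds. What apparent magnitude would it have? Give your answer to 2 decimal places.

d = 1/p = 1/0.01330″ = 75.188 pc.
m − M = 5 log₁₀ d − 5 = 5 log₁₀(75.188) − 5 = 9.3807 − 5 = 4.3807.
m = M + (m − M) = 8.58 + 4.3807 = 12.96.

m = 12.96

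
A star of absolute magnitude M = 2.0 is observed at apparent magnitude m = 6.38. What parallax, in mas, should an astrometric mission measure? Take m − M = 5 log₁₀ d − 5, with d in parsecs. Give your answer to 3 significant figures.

13.3 mas

m − M = 6.38 − 2.0 = 4.38.
d = 10^((m−M)/5 + 1) = 10^1.876 = 75.162 pc.
p = 1/d = 1/75.162 = 0.013305 arcsec = 13.305 mas.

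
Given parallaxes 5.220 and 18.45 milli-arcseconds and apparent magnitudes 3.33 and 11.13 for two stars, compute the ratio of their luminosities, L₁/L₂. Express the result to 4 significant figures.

d₁ = 1/p₁ = 1/0.005220″ = 191.57 pc; d₂ = 1/p₂ = 1/0.01845″ = 54.201 pc.
M₁ = m₁ − 5 log₁₀ d₁ + 5 = 3.33 − 11.4116 + 5 = -3.0816.
M₂ = 11.13 − 8.6700 + 5 = 7.4600.
L₁/L₂ = 10^(0.4(M₂ − M₁)) = 10^(0.4 × 10.5416) = 10^4.21664 = 16468.

L₁/L₂ = 16470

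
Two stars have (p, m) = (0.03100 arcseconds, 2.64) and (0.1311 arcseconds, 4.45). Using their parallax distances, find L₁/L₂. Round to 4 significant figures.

d₁ = 1/p₁ = 1/0.03100″ = 32.258 pc; d₂ = 1/p₂ = 1/0.1311″ = 7.6278 pc.
M₁ = m₁ − 5 log₁₀ d₁ + 5 = 2.64 − 7.5432 + 5 = 0.0968.
M₂ = 4.45 − 4.4120 + 5 = 5.0380.
L₁/L₂ = 10^(0.4(M₂ − M₁)) = 10^(0.4 × 4.9412) = 10^1.97648 = 94.728.

L₁/L₂ = 94.73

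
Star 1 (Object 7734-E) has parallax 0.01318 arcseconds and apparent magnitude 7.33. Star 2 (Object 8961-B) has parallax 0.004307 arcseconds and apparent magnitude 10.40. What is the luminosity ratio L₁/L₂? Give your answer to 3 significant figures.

L₁/L₂ = 1.81

d₁ = 1/p₁ = 1/0.01318″ = 75.873 pc; d₂ = 1/p₂ = 1/0.004307″ = 232.18 pc.
M₁ = m₁ − 5 log₁₀ d₁ + 5 = 7.33 − 9.4004 + 5 = 2.9296.
M₂ = 10.40 − 11.8291 + 5 = 3.5709.
L₁/L₂ = 10^(0.4(M₂ − M₁)) = 10^(0.4 × 0.6413) = 10^0.25652 = 1.8052.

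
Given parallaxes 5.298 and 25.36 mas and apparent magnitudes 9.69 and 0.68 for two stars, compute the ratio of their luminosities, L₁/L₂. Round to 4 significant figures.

d₁ = 1/p₁ = 1/0.005298″ = 188.75 pc; d₂ = 1/p₂ = 1/0.02536″ = 39.432 pc.
M₁ = m₁ − 5 log₁₀ d₁ + 5 = 9.69 − 11.3794 + 5 = 3.3106.
M₂ = 0.68 − 7.9792 + 5 = -2.2992.
L₁/L₂ = 10^(0.4(M₂ − M₁)) = 10^(0.4 × (-5.6098)) = 10^(-2.24392) = 0.0057027.

L₁/L₂ = 0.005703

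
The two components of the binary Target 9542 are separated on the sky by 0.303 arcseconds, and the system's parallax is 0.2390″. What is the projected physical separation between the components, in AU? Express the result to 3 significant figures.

d = 1/p = 1/0.2390″ = 4.1841 pc.
At distance d (pc), an angle of θ arcsec spans θ·d AU: s = 0.303 × 4.1841 = 1.2678 AU.

1.27 AU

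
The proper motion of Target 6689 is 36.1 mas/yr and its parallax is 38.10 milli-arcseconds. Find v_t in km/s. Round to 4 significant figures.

d = 1/p = 1/0.03810″ = 26.247 pc.
μ = 36.1 mas/yr = 0.0361 ″/yr.
v_t = 4.74 × μ × d = 4.74 × 0.0361 × 26.247 = 4.4912 km/s.

4.491 km/s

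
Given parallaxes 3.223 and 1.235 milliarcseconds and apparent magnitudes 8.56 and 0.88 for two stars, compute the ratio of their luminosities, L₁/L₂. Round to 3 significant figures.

L₁/L₂ = 0.000124

d₁ = 1/p₁ = 1/0.003223″ = 310.27 pc; d₂ = 1/p₂ = 1/0.001235″ = 809.72 pc.
M₁ = m₁ − 5 log₁₀ d₁ + 5 = 8.56 − 12.4587 + 5 = 1.1013.
M₂ = 0.88 − 14.5417 + 5 = -8.6617.
L₁/L₂ = 10^(0.4(M₂ − M₁)) = 10^(0.4 × (-9.7630)) = 10^(-3.90520) = 0.00012439.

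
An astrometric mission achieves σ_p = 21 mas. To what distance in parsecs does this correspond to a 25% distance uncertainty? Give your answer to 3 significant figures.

11.9 pc

σ_d/d = σ_p/p, so the condition is σ_p/p ≤ 0.25, i.e. p ≥ σ_p/0.25.
p_min = 21/0.25 = 84 mas = 0.084 arcsec.
d_max = 1/p_min = 1/0.084 = 11.905 pc.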